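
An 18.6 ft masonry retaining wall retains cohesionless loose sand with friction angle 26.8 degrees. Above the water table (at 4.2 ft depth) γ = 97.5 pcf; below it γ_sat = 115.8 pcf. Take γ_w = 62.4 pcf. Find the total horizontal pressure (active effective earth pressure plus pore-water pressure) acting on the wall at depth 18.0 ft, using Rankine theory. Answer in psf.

K_a = (1 − sin φ)/(1 + sin φ) = 0.3785.
γ' = 115.8 − 62.4 = 53.40 pcf.
Effective vertical stress at 18.0 ft: σ'_v = 97.5×4.2 + 53.40×13.8 = 1146 psf.
σ'_h = K_a σ'_v = 0.3785 × 1146 = 433.9 psf; u = γ_w × 13.8 = 861.1 psf.
Total σ_h = 433.9 + 861.1 = 1295 psf.

1300 psf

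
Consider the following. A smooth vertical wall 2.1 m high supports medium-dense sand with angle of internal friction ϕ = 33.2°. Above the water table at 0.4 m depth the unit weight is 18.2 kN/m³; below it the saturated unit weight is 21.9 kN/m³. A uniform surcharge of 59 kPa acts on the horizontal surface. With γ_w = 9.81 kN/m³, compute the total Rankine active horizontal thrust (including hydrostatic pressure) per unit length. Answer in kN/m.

59.5 kN/m

K_a = tan²(45° − φ/2) = 0.2924.
γ' = 21.9 − 9.81 = 12.09 kN/m³. h₂ = H − d_w = 1.7 m.
σ'_h: at surface K_a·q = 17.25; at WT K_a(q+γd_w) = 19.38; at base K_a(q+γd_w+γ'h₂) = 25.39 kPa.
P₁ = ½(17.25+19.38)×0.4 = 7.325; P₂ = ½(19.38+25.39)×1.7 = 38.05; P_w = ½γ_w h₂² = 14.18.
Total = 7.325+38.05+14.18 = 59.55 kN/m.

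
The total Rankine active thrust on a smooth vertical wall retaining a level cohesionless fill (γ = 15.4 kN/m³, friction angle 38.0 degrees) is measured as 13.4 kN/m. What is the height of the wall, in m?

2.70 m

K_a = 0.2379. P_a = ½ K_a γ H² ⇒ H = √(2P_a/(K_a γ)).
H = √(2×13.4/(0.2379×15.4)) = 2.705 m.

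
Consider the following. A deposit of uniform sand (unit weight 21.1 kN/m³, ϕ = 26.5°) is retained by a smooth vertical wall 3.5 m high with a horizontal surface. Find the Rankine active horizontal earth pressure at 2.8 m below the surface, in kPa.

K_a = (1 − sin φ)/(1 + sin φ) = 0.3829.
σ_h = K_a γ z = 0.3829 × 21.1 × 2.8 = 22.62 kPa.

22.6 kPa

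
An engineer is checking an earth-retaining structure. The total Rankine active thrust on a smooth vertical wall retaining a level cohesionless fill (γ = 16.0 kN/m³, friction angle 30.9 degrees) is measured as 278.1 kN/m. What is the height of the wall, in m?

10.4 m

K_a = 0.3214. P_a = ½ K_a γ H² ⇒ H = √(2P_a/(K_a γ)).
H = √(2×278.1/(0.3214×16.0)) = 10.40 m.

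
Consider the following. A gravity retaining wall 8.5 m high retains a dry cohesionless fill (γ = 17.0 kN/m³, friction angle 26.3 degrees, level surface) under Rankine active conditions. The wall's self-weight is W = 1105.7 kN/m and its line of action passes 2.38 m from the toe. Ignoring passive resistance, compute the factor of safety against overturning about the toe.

3.92

K_a = tan²(45° − 26.3°/2) = 0.3859.
P_a = ½K_aγH² = 0.5×0.3859×17.0×8.5² = 237.0 kN/m, acting at H/3 = 2.833 m above the base.
Overturning moment M_o = P_a × H/3 = 237.0 × 2.833 = 671.5.
Resisting moment M_r = W × 2.38 = 1105.7 × 2.38 = 2632.
FS_overturning = M_r/M_o = 2632/671.5 = 3.919.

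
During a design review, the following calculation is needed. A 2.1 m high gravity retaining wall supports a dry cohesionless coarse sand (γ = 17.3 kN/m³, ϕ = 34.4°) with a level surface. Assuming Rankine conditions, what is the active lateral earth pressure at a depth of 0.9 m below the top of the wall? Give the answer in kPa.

K_a = (1 − sin φ)/(1 + sin φ) = 0.2780.
σ_h = K_a γ z = 0.2780 × 17.3 × 0.9 = 4.328 kPa.

4.33 kPa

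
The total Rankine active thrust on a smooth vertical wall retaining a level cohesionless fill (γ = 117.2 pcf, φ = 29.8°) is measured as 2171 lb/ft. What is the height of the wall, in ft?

10.5 ft

K_a = 0.3360. P_a = ½ K_a γ H² ⇒ H = √(2P_a/(K_a γ)).
H = √(2×2171/(0.3360×117.2)) = 10.50 ft.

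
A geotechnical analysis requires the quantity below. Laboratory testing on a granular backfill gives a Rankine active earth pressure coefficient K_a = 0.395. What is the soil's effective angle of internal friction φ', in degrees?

K_a = tan²(45° − φ/2) ⇒ 45° − φ/2 = arctan(√0.395) = 32.15°.
φ = 2(45° − 32.15°) = 25.70°.

25.7°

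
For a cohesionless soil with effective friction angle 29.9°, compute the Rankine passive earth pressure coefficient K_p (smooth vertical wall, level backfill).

2.99

K_p = (1 + sin φ)/(1 − sin φ) = tan²(45° + 29.9°/2) = 2.988.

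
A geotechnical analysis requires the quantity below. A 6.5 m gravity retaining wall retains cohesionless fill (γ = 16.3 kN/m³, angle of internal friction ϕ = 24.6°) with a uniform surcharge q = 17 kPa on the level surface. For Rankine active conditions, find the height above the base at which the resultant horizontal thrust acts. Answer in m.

K_a = 0.4121.
Triangular part P₁ = ½K_aγH² = 141.9 at H/3 = 2.167 m; rectangular part P₂ = K_a q H = 45.54 at H/2 = 3.250 m.
ȳ = (P₁·2.167 + P₂·3.250)/(P₁+P₂) = 2.430 m.

2.43 m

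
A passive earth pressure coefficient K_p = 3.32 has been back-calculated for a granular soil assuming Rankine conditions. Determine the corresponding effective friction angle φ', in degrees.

K_p = (1+sin φ)/(1−sin φ) ⇒ sin φ = (K_p − 1)/(K_p + 1) = 0.5370.
φ = arcsin(0.5370) = 32.48°.

32.5°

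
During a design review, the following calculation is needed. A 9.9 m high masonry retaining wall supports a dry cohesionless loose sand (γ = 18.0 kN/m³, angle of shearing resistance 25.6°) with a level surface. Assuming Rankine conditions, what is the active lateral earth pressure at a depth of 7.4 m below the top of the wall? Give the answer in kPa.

K_a = (1 − sin φ)/(1 + sin φ) = 0.3966.
σ_h = K_a γ z = 0.3966 × 18.0 × 7.4 = 52.82 kPa.

52.8 kPa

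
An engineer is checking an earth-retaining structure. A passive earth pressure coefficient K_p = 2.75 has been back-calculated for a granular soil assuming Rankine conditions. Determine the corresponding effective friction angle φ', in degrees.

27.8°

K_p = (1+sin φ)/(1−sin φ) ⇒ sin φ = (K_p − 1)/(K_p + 1) = 0.4667.
φ = arcsin(0.4667) = 27.82°.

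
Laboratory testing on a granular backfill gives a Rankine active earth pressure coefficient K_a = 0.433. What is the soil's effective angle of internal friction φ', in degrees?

K_a = tan²(45° − φ/2) ⇒ 45° − φ/2 = arctan(√0.433) = 33.35°.
φ = 2(45° − 33.35°) = 23.31°.

23.3°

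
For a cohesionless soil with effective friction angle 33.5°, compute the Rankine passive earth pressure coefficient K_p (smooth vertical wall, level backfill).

3.46

K_p = (1 + sin φ)/(1 − sin φ) = tan²(45° + 33.5°/2) = 3.464.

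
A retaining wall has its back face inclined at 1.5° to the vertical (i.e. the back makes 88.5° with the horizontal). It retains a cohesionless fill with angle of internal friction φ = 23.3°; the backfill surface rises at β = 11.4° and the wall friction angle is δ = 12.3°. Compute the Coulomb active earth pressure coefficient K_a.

0.484

K_a = sin²(α+φ) / [sin²α · sin(α−δ) · (1 + √{sin(φ+δ)sin(φ−β) / (sin(α−δ)sin(α+β))})²].
With α = 88.5°, φ = 23.3°, δ = 12.3°, β = 11.4°: K_a = 0.4844.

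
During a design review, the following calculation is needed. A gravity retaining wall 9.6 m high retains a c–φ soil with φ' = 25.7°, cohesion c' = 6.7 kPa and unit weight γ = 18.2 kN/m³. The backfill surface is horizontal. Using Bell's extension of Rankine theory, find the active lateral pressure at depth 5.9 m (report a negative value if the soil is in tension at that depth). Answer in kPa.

34.0 kPa

K_a = (1 − sin φ)/(1 + sin φ) = 0.3950.
σ_a = K_a γ z − 2c√K_a = 0.3950×18.2×5.9 − 2×6.7×0.6285 = 34.00 kPa.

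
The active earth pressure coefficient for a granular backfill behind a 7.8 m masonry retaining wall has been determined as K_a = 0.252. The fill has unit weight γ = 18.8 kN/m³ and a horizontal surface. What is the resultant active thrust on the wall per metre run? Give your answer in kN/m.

144 kN/m

P = ½ K_a γ H² = 0.5 × 0.252 × 18.8 × 7.8² = 144.1 kN/m.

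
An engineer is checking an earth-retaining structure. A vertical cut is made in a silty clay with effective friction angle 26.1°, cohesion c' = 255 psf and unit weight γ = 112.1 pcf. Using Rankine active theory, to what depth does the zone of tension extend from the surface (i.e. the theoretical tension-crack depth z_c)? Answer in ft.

K_a = tan²(45° − 26.1°/2) = 0.3889; √K_a = 0.6237.
The active pressure is zero where K_a γ z = 2c√K_a, so z_c = 2c/(γ√K_a) = 2×255/(112.1×0.6237) = 7.295 ft.

7.29 ft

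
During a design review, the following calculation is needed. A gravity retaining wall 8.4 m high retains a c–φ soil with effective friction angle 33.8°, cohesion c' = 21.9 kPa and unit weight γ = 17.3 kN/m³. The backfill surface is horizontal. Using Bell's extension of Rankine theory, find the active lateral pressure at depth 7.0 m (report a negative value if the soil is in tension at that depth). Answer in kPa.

11.1 kPa

K_a = (1 − sin φ)/(1 + sin φ) = 0.2851.
σ_a = K_a γ z − 2c√K_a = 0.2851×17.3×7.0 − 2×21.9×0.5340 = 11.14 kPa.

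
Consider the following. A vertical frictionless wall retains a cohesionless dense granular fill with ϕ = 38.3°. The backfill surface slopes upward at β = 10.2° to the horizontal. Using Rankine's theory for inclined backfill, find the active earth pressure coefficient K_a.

0.243

K_a = cos β · (cos β − √(cos²β − cos²φ)) / (cos β + √(cos²β − cos²φ)).
cos β = 0.9842, cos φ = 0.7848, √(cos²β − cos²φ) = 0.5939.
K_a = 0.9842 × (0.9842 − 0.5939)/(0.9842 + 0.5939) = 0.2434.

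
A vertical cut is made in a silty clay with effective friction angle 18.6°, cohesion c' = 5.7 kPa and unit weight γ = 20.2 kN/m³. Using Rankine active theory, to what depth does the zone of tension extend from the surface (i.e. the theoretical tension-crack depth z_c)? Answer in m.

K_a = tan²(45° − 18.6°/2) = 0.5163; √K_a = 0.7186.
The active pressure is zero where K_a γ z = 2c√K_a, so z_c = 2c/(γ√K_a) = 2×5.7/(20.2×0.7186) = 0.7854 m.

0.785 m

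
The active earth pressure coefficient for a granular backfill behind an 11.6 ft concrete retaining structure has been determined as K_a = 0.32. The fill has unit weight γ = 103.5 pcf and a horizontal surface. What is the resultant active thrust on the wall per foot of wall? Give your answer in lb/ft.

P = ½ K_a γ H² = 0.5 × 0.32 × 103.5 × 11.6² = 2228 lb/ft.

2230 lb/ft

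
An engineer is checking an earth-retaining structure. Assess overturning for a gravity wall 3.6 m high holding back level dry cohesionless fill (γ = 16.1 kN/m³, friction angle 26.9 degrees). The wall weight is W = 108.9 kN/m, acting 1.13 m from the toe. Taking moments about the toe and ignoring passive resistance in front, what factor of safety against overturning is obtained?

2.61

K_a = tan²(45° − 26.9°/2) = 0.3770.
P_a = ½K_aγH² = 0.5×0.3770×16.1×3.6² = 39.33 kN/m, acting at H/3 = 1.200 m above the base.
Overturning moment M_o = P_a × H/3 = 39.33 × 1.200 = 47.20.
Resisting moment M_r = W × 1.13 = 108.9 × 1.13 = 123.1.
FS_overturning = M_r/M_o = 123.1/47.20 = 2.607.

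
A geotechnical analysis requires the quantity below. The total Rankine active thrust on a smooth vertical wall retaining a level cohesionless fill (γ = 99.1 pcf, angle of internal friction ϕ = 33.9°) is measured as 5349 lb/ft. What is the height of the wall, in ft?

19.5 ft

K_a = 0.2839. P_a = ½ K_a γ H² ⇒ H = √(2P_a/(K_a γ)).
H = √(2×5349/(0.2839×99.1)) = 19.50 ft.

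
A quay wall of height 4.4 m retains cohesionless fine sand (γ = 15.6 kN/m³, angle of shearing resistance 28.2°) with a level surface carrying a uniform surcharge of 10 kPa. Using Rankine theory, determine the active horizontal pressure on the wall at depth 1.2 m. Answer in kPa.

10.3 kPa

K_a = (1 − sin φ)/(1 + sin φ) = 0.3582.
σ_v = γz + q = 15.6 × 1.2 + 10 = 28.72 kPa.
σ_h = K_a σ_v = 0.3582 × 28.72 = 10.29 kPa.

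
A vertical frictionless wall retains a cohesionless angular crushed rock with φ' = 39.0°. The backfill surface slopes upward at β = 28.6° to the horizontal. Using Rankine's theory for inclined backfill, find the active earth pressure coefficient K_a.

K_a = cos β · (cos β − √(cos²β − cos²φ)) / (cos β + √(cos²β − cos²φ)).
cos β = 0.8780, cos φ = 0.7771, √(cos²β − cos²φ) = 0.4085.
K_a = 0.8780 × (0.8780 − 0.4085)/(0.8780 + 0.4085) = 0.3204.

0.320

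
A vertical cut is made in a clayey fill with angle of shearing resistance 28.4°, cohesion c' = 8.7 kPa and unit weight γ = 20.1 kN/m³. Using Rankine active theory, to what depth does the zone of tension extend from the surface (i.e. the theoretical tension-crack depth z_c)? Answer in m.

1.45 m

K_a = tan²(45° − 28.4°/2) = 0.3554; √K_a = 0.5961.
The active pressure is zero where K_a γ z = 2c√K_a, so z_c = 2c/(γ√K_a) = 2×8.7/(20.1×0.5961) = 1.452 m.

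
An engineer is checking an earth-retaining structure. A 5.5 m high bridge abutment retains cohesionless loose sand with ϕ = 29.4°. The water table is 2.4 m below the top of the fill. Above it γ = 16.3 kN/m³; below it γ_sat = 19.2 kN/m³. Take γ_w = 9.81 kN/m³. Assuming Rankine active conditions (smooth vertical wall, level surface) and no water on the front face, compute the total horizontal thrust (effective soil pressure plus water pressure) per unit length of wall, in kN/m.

K_a = tan²(45° − φ/2) = 0.3415.
γ' = 19.2 − 9.81 = 9.390 kN/m³. Depth below WT = 3.1 m.
σ'_h at WT = K_a γ d_w = 13.36 kPa; at base = 13.36 + K_a γ' × 3.1 = 23.30 kPa.
P₁ (0–2.4 m) = ½×13.36×2.4 = 16.03. P₂ (2.4–5.5 m) = ½(13.36+23.30)×3.1 = 56.82.
P_w = ½ γ_w h₂² = 0.5×9.81×3.1² = 47.14. Total = 16.03+56.82+47.14 = 120.0 kN/m.

120 kN/m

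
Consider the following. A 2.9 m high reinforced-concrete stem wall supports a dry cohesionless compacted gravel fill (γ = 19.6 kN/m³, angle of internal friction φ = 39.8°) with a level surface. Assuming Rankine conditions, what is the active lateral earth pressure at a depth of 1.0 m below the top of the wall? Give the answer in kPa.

4.30 kPa

K_a = (1 − sin φ)/(1 + sin φ) = 0.2194.
σ_h = K_a γ z = 0.2194 × 19.6 × 1.0 = 4.301 kPa.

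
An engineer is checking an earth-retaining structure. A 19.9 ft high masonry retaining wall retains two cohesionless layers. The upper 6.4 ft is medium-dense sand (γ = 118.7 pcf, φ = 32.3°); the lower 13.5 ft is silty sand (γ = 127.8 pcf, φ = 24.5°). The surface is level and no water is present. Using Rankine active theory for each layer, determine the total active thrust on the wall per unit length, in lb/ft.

9800 lb/ft

K_a1 = tan²(45°−32.3°/2) = 0.3035; K_a2 = tan²(45°−24.5°/2) = 0.4137.
Layer 1: σ at base = K_a1 γ₁ h₁ = 230.5 psf; P₁ = ½×230.5×6.4 = 737.8.
Layer 2: σ_v at top = γ₁h₁ = 759.7; σ_h top = K_a2×759.7 = 314.3; σ_h base = K_a2×(759.7+127.8×13.5) = 1028.
P₂ = ½(314.3+1028)×13.5 = 9061. Total P_a = 737.8+9061 = 9799 lb/ft.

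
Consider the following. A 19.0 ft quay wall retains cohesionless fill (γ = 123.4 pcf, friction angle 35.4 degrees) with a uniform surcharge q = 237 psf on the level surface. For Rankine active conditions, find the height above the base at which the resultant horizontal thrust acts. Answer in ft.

K_a = 0.2664.
Triangular part P₁ = ½K_aγH² = 5934 at H/3 = 6.333 ft; rectangular part P₂ = K_a q H = 1200 at H/2 = 9.500 ft.
ȳ = (P₁·6.333 + P₂·9.500)/(P₁+P₂) = 6.866 ft.

6.87 ft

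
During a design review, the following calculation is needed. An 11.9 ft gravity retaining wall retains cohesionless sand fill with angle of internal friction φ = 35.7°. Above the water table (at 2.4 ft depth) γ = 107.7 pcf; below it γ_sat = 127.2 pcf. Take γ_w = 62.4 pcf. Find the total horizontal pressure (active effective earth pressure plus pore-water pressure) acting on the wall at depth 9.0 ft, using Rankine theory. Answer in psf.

K_a = (1 − sin φ)/(1 + sin φ) = 0.2630.
γ' = 127.2 − 62.4 = 64.80 pcf.
Effective vertical stress at 9.0 ft: σ'_v = 107.7×2.4 + 64.80×6.60 = 686.2 psf.
σ'_h = K_a σ'_v = 0.2630 × 686.2 = 180.5 psf; u = γ_w × 6.60 = 411.8 psf.
Total σ_h = 180.5 + 411.8 = 592.3 psf.

592 psf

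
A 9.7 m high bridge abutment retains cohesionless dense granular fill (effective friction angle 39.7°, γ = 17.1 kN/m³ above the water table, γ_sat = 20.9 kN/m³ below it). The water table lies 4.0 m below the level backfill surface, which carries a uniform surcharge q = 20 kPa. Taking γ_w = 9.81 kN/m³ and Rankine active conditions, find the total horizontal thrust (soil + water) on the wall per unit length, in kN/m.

K_a = tan²(45° − φ/2) = 0.2204.
γ' = 20.9 − 9.81 = 11.09 kN/m³. h₂ = H − d_w = 5.7 m.
σ'_h: at surface K_a·q = 4.409; at WT K_a(q+γd_w) = 19.49; at base K_a(q+γd_w+γ'h₂) = 33.42 kPa.
P₁ = ½(4.409+19.49)×4.0 = 47.79; P₂ = ½(19.49+33.42)×5.7 = 150.8; P_w = ½γ_w h₂² = 159.4.
Total = 47.79+150.8+159.4 = 357.9 kN/m.

358 kN/m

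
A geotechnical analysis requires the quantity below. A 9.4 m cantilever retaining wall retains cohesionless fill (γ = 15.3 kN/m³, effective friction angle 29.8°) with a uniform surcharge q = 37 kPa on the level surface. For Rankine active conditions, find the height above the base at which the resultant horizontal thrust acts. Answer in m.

K_a = 0.3360.
Triangular part P₁ = ½K_aγH² = 227.1 at H/3 = 3.133 m; rectangular part P₂ = K_a q H = 116.9 at H/2 = 4.700 m.
ȳ = (P₁·3.133 + P₂·4.700)/(P₁+P₂) = 3.666 m.

3.67 m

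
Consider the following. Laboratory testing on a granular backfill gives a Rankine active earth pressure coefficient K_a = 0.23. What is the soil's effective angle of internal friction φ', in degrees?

38.8°

K_a = tan²(45° − φ/2) ⇒ 45° − φ/2 = arctan(√0.23) = 25.62°.
φ = 2(45° − 25.62°) = 38.76°.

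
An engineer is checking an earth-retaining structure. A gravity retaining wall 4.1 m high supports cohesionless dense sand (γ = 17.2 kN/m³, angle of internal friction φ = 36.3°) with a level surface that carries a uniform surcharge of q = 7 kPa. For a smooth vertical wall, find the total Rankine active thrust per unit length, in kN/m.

K_a = tan²(45° − φ/2) = 0.2563.
Soil triangle: ½ K_a γ H² = 0.5×0.2563×17.2×4.1² = 37.05 kN/m.
Surcharge rectangle: K_a q H = 0.2563×7×4.1 = 7.355 kN/m.
Total = 37.05 + 7.355 = 44.40 kN/m.

44.4 kN/m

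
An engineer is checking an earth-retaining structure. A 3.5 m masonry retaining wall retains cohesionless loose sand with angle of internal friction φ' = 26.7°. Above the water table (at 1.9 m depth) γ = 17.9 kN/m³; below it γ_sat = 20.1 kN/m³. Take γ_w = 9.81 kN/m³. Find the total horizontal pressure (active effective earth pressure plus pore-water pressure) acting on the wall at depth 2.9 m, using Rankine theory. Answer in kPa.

K_a = (1 − sin φ)/(1 + sin φ) = 0.3800.
γ' = 20.1 − 9.81 = 10.29 kN/m³.
Effective vertical stress at 2.9 m: σ'_v = 17.9×1.9 + 10.29×1.00 = 44.30 kPa.
σ'_h = K_a σ'_v = 0.3800 × 44.30 = 16.83 kPa; u = γ_w × 1.00 = 9.810 kPa.
Total σ_h = 16.83 + 9.810 = 26.64 kPa.

26.6 kPa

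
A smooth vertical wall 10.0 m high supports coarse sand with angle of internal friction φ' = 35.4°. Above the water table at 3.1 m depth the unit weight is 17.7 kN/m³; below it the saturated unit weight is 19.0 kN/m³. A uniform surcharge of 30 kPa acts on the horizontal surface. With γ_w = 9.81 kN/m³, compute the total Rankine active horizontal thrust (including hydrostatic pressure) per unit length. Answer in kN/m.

495 kN/m

K_a = tan²(45° − φ/2) = 0.2664.
γ' = 19.0 − 9.81 = 9.190 kN/m³. h₂ = H − d_w = 6.9 m.
σ'_h: at surface K_a·q = 7.992; at WT K_a(q+γd_w) = 22.61; at base K_a(q+γd_w+γ'h₂) = 39.50 kPa.
P₁ = ½(7.992+22.61)×3.1 = 47.43; P₂ = ½(22.61+39.50)×6.9 = 214.3; P_w = ½γ_w h₂² = 233.5.
Total = 47.43+214.3+233.5 = 495.2 kN/m.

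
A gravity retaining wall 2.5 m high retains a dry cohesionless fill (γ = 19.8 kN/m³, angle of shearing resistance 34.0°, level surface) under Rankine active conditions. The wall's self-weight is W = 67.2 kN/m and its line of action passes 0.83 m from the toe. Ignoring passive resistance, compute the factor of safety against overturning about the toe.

K_a = tan²(45° − 34.0°/2) = 0.2827.
P_a = ½K_aγH² = 0.5×0.2827×19.8×2.5² = 17.49 kN/m, acting at H/3 = 0.8333 m above the base.
Overturning moment M_o = P_a × H/3 = 17.49 × 0.8333 = 14.58.
Resisting moment M_r = W × 0.83 = 67.2 × 0.83 = 55.78.
FS_overturning = M_r/M_o = 55.78/14.58 = 3.826.

3.83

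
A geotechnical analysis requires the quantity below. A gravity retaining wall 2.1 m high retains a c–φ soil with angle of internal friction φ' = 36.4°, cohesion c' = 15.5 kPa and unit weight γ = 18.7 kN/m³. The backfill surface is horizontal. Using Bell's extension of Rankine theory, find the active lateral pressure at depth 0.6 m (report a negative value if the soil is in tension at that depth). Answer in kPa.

-12.8 kPa

K_a = (1 − sin φ)/(1 + sin φ) = 0.2552.
σ_a = K_a γ z − 2c√K_a = 0.2552×18.7×0.6 − 2×15.5×0.5051 = -12.80 kPa.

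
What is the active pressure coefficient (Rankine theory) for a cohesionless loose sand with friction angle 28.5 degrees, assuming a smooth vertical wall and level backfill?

K_a = tan²(45° − φ/2) = tan²(30.75°) = 0.3540.

0.354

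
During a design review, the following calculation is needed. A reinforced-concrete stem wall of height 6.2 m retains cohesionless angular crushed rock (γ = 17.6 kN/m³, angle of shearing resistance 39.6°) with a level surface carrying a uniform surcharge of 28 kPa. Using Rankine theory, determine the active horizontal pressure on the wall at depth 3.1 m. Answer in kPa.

K_a = (1 − sin φ)/(1 + sin φ) = 0.2214.
σ_v = γz + q = 17.6 × 3.1 + 28 = 82.56 kPa.
σ_h = K_a σ_v = 0.2214 × 82.56 = 18.28 kPa.

18.3 kPa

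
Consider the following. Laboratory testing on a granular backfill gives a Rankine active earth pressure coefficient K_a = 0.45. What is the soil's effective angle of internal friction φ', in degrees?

22.3°

K_a = tan²(45° − φ/2) ⇒ 45° − φ/2 = arctan(√0.45) = 33.85°.
φ = 2(45° − 33.85°) = 22.29°.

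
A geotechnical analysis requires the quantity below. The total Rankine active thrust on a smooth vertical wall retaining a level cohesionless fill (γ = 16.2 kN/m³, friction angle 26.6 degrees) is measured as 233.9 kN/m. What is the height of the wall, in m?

8.70 m

K_a = 0.3814. P_a = ½ K_a γ H² ⇒ H = √(2P_a/(K_a γ)).
H = √(2×233.9/(0.3814×16.2)) = 8.701 m.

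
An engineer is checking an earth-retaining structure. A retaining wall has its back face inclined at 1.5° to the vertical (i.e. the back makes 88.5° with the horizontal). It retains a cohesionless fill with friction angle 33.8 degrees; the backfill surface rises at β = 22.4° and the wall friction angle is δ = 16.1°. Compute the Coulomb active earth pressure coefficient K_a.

0.376

K_a = sin²(α+φ) / [sin²α · sin(α−δ) · (1 + √{sin(φ+δ)sin(φ−β) / (sin(α−δ)sin(α+β))})²].
With α = 88.5°, φ = 33.8°, δ = 16.1°, β = 22.4°: K_a = 0.3762.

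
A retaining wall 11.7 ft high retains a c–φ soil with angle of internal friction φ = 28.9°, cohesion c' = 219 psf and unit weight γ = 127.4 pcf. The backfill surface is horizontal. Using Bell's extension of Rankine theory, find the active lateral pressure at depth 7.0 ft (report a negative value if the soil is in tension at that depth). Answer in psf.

K_a = (1 − sin φ)/(1 + sin φ) = 0.3484.
σ_a = K_a γ z − 2c√K_a = 0.3484×127.4×7.0 − 2×219×0.5902 = 52.15 psf.

52.2 psf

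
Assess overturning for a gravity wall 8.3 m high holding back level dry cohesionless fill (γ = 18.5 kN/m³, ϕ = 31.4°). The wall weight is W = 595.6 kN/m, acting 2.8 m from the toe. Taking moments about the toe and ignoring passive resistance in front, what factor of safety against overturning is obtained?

3.00

K_a = tan²(45° − 31.4°/2) = 0.3149.
P_a = ½K_aγH² = 0.5×0.3149×18.5×8.3² = 200.7 kN/m, acting at H/3 = 2.767 m above the base.
Overturning moment M_o = P_a × H/3 = 200.7 × 2.767 = 555.2.
Resisting moment M_r = W × 2.8 = 595.6 × 2.8 = 1668.
FS_overturning = M_r/M_o = 1668/555.2 = 3.004.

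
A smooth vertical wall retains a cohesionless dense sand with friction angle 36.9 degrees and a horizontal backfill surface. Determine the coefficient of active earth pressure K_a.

0.250

K_a = tan²(45° − φ/2) = tan²(26.55°) = 0.2497.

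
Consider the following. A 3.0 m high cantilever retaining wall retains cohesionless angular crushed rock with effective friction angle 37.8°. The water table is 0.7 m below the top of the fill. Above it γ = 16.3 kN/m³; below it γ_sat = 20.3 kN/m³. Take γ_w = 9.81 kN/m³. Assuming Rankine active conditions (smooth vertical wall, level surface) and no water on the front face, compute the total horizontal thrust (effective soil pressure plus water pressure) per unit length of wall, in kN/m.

39.9 kN/m

K_a = tan²(45° − φ/2) = 0.2400.
γ' = 20.3 − 9.81 = 10.49 kN/m³. Depth below WT = 2.3 m.
σ'_h at WT = K_a γ d_w = 2.738 kPa; at base = 2.738 + K_a γ' × 2.3 = 8.529 kPa.
P₁ (0–0.7 m) = ½×2.738×0.7 = 0.9584. P₂ (0.7–3.0 m) = ½(2.738+8.529)×2.3 = 12.96.
P_w = ½ γ_w h₂² = 0.5×9.81×2.3² = 25.95. Total = 0.9584+12.96+25.95 = 39.86 kN/m.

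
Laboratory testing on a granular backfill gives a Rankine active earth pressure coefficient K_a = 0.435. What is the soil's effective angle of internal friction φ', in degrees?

23.2°

K_a = tan²(45° − φ/2) ⇒ 45° − φ/2 = arctan(√0.435) = 33.41°.
φ = 2(45° − 33.41°) = 23.19°.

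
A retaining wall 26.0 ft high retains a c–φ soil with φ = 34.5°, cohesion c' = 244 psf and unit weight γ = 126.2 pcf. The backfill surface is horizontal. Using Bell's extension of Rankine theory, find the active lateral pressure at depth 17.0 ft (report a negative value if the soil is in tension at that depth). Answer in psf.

K_a = (1 − sin φ)/(1 + sin φ) = 0.2768.
σ_a = K_a γ z − 2c√K_a = 0.2768×126.2×17.0 − 2×244×0.5261 = 337.1 psf.

337 psf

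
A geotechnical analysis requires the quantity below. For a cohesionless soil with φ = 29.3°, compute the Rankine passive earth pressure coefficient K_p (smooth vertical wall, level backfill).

2.92

K_p = (1 + sin φ)/(1 − sin φ) = tan²(45° + 29.3°/2) = 2.917.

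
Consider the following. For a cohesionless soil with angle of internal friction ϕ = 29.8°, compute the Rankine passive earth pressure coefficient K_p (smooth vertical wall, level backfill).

2.98

K_p = (1 + sin φ)/(1 − sin φ) = tan²(45° + 29.8°/2) = 2.976.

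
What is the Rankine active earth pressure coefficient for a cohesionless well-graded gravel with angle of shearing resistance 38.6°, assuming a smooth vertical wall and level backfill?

0.232

K_a = (1 − sin φ)/(1 + sin φ) = (1 − sin 38.6°)/(1 + sin 38.6°) = 0.2316.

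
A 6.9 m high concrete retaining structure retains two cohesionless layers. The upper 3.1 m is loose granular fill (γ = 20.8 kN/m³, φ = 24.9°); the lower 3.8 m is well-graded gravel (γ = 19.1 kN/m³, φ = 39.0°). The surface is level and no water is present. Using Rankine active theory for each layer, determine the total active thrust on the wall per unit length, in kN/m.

128 kN/m

K_a1 = tan²(45°−24.9°/2) = 0.4074; K_a2 = tan²(45°−39.0°/2) = 0.2275.
Layer 1: σ at base = K_a1 γ₁ h₁ = 26.27 kPa; P₁ = ½×26.27×3.1 = 40.72.
Layer 2: σ_v at top = γ₁h₁ = 64.48; σ_h top = K_a2×64.48 = 14.67; σ_h base = K_a2×(64.48+19.1×3.8) = 31.18.
P₂ = ½(14.67+31.18)×3.8 = 87.12. Total P_a = 40.72+87.12 = 127.8 kN/m.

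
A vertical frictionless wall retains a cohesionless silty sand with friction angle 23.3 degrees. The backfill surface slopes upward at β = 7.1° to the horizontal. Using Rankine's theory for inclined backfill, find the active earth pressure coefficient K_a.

0.447

K_a = cos β · (cos β − √(cos²β − cos²φ)) / (cos β + √(cos²β − cos²φ)).
cos β = 0.9923, cos φ = 0.9184, √(cos²β − cos²φ) = 0.3757.
K_a = 0.9923 × (0.9923 − 0.3757)/(0.9923 + 0.3757) = 0.4472.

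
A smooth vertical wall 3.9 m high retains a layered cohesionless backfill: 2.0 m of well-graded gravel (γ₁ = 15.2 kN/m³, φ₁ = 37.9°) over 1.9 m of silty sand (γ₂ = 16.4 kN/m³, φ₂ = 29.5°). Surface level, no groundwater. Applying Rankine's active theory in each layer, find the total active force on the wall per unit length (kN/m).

37.0 kN/m

K_a1 = tan²(45°−37.9°/2) = 0.2389; K_a2 = tan²(45°−29.5°/2) = 0.3401.
Layer 1: σ at base = K_a1 γ₁ h₁ = 7.264 kPa; P₁ = ½×7.264×2.0 = 7.264.
Layer 2: σ_v at top = γ₁h₁ = 30.40; σ_h top = K_a2×30.40 = 10.34; σ_h base = K_a2×(30.40+16.4×1.9) = 20.94.
P₂ = ½(10.34+20.94)×1.9 = 29.71. Total P_a = 7.264+29.71 = 36.98 kN/m.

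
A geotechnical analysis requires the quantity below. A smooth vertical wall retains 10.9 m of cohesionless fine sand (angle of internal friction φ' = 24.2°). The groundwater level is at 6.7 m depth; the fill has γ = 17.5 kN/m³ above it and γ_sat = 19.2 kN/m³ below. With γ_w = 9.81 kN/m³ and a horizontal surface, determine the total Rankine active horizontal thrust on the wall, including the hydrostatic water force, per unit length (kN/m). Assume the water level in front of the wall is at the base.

492 kN/m

K_a = tan²(45° − φ/2) = 0.4185.
γ' = 19.2 − 9.81 = 9.390 kN/m³. Depth below WT = 4.2 m.
σ'_h at WT = K_a γ d_w = 49.07 kPa; at base = 49.07 + K_a γ' × 4.2 = 65.58 kPa.
P₁ (0–6.7 m) = ½×49.07×6.7 = 164.4. P₂ (6.7–10.9 m) = ½(49.07+65.58)×4.2 = 240.8.
P_w = ½ γ_w h₂² = 0.5×9.81×4.2² = 86.52. Total = 164.4+240.8+86.52 = 491.7 kN/m.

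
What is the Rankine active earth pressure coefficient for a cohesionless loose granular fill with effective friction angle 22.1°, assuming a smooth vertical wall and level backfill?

K_a = tan²(45° − φ/2) = tan²(33.95°) = 0.4533.

0.453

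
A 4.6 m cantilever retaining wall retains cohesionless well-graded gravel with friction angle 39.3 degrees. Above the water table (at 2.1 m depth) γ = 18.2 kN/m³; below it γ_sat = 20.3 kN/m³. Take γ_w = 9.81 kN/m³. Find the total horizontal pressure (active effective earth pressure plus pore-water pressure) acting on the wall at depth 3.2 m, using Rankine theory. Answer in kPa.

22.0 kPa

K_a = (1 − sin φ)/(1 + sin φ) = 0.2245.
γ' = 20.3 − 9.81 = 10.49 kN/m³.
Effective vertical stress at 3.2 m: σ'_v = 18.2×2.1 + 10.49×1.10 = 49.76 kPa.
σ'_h = K_a σ'_v = 0.2245 × 49.76 = 11.17 kPa; u = γ_w × 1.10 = 10.79 kPa.
Total σ_h = 11.17 + 10.79 = 21.96 kPa.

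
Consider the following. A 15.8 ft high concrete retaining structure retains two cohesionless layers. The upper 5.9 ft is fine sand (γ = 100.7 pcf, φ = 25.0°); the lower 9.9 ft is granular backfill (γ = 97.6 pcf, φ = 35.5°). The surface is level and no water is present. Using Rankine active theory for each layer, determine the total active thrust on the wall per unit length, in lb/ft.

K_a1 = tan²(45°−25.0°/2) = 0.4059; K_a2 = tan²(45°−35.5°/2) = 0.2653.
Layer 1: σ at base = K_a1 γ₁ h₁ = 241.1 psf; P₁ = ½×241.1×5.9 = 711.3.
Layer 2: σ_v at top = γ₁h₁ = 594.1; σ_h top = K_a2×594.1 = 157.6; σ_h base = K_a2×(594.1+97.6×9.9) = 413.9.
P₂ = ½(157.6+413.9)×9.9 = 2829. Total P_a = 711.3+2829 = 3540 lb/ft.

3540 lb/ft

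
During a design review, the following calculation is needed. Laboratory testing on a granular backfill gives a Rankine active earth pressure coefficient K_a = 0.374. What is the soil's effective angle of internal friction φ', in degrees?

27.1°

K_a = tan²(45° − φ/2) ⇒ 45° − φ/2 = arctan(√0.374) = 31.45°.
φ = 2(45° − 31.45°) = 27.10°.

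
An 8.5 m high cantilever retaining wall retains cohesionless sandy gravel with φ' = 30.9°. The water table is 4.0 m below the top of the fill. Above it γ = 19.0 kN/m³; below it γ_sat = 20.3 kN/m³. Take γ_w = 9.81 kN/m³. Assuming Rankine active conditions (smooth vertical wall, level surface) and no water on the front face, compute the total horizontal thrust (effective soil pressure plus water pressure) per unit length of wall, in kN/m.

K_a = tan²(45° − φ/2) = 0.3214.
γ' = 20.3 − 9.81 = 10.49 kN/m³. Depth below WT = 4.5 m.
σ'_h at WT = K_a γ d_w = 24.43 kPa; at base = 24.43 + K_a γ' × 4.5 = 39.60 kPa.
P₁ (0–4.0 m) = ½×24.43×4.0 = 48.85. P₂ (4.0–8.5 m) = ½(24.43+39.60)×4.5 = 144.1.
P_w = ½ γ_w h₂² = 0.5×9.81×4.5² = 99.33. Total = 48.85+144.1+99.33 = 292.2 kN/m.

292 kN/m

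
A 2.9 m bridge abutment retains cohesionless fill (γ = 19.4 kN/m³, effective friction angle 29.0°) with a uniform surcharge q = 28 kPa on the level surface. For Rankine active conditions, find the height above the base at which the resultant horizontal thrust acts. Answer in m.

K_a = 0.3470.
Triangular part P₁ = ½K_aγH² = 28.31 at H/3 = 0.9667 m; rectangular part P₂ = K_a q H = 28.17 at H/2 = 1.450 m.
ȳ = (P₁·0.9667 + P₂·1.450)/(P₁+P₂) = 1.208 m.

1.21 m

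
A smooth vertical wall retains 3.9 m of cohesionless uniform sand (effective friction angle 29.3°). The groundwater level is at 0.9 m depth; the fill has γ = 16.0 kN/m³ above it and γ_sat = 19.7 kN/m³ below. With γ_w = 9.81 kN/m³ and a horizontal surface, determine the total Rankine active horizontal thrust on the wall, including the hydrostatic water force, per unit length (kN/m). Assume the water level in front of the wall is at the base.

76.4 kN/m

K_a = tan²(45° − φ/2) = 0.3428.
γ' = 19.7 − 9.81 = 9.890 kN/m³. Depth below WT = 3.0 m.
σ'_h at WT = K_a γ d_w = 4.937 kPa; at base = 4.937 + K_a γ' × 3.0 = 15.11 kPa.
P₁ (0–0.9 m) = ½×4.937×0.9 = 2.222. P₂ (0.9–3.9 m) = ½(4.937+15.11)×3.0 = 30.07.
P_w = ½ γ_w h₂² = 0.5×9.81×3.0² = 44.14. Total = 2.222+30.07+44.14 = 76.44 kN/m.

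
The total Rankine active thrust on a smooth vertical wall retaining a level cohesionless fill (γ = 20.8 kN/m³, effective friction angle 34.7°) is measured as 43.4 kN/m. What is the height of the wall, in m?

3.90 m

K_a = 0.2745. P_a = ½ K_a γ H² ⇒ H = √(2P_a/(K_a γ)).
H = √(2×43.4/(0.2745×20.8)) = 3.899 m.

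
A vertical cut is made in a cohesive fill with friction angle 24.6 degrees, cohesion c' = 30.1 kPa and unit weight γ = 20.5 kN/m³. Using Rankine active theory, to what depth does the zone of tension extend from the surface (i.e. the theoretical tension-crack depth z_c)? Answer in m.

K_a = tan²(45° − 24.6°/2) = 0.4121; √K_a = 0.6420.
The active pressure is zero where K_a γ z = 2c√K_a, so z_c = 2c/(γ√K_a) = 2×30.1/(20.5×0.6420) = 4.574 m.

4.57 m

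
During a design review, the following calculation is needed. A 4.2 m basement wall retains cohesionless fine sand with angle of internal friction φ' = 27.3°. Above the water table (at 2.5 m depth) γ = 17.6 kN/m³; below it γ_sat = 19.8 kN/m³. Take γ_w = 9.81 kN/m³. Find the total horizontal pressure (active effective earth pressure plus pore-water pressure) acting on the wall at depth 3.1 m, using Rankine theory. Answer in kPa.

K_a = (1 − sin φ)/(1 + sin φ) = 0.3711.
γ' = 19.8 − 9.81 = 9.990 kN/m³.
Effective vertical stress at 3.1 m: σ'_v = 17.6×2.5 + 9.990×0.600 = 49.99 kPa.
σ'_h = K_a σ'_v = 0.3711 × 49.99 = 18.55 kPa; u = γ_w × 0.600 = 5.886 kPa.
Total σ_h = 18.55 + 5.886 = 24.44 kPa.

24.4 kPa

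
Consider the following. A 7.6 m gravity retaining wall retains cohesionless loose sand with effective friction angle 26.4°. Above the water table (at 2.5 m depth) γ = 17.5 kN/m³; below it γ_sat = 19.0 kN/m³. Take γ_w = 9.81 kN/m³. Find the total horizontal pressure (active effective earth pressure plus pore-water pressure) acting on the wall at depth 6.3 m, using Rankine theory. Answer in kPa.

67.5 kPa

K_a = (1 − sin φ)/(1 + sin φ) = 0.3844.
γ' = 19.0 − 9.81 = 9.190 kN/m³.
Effective vertical stress at 6.3 m: σ'_v = 17.5×2.5 + 9.190×3.80 = 78.67 kPa.
σ'_h = K_a σ'_v = 0.3844 × 78.67 = 30.24 kPa; u = γ_w × 3.80 = 37.28 kPa.
Total σ_h = 30.24 + 37.28 = 67.52 kPa.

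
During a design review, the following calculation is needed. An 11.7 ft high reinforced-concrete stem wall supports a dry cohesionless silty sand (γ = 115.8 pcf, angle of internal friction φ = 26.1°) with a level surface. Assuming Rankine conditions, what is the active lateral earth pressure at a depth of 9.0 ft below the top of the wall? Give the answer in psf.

405 psf

K_a = (1 − sin φ)/(1 + sin φ) = 0.3889.
σ_h = K_a γ z = 0.3889 × 115.8 × 9.0 = 405.4 psf.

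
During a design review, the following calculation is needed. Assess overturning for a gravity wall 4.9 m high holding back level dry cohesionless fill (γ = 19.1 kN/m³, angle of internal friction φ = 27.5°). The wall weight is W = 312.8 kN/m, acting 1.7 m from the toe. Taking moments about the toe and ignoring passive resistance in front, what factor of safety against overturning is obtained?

K_a = tan²(45° − 27.5°/2) = 0.3682.
P_a = ½K_aγH² = 0.5×0.3682×19.1×4.9² = 84.43 kN/m, acting at H/3 = 1.633 m above the base.
Overturning moment M_o = P_a × H/3 = 84.43 × 1.633 = 137.9.
Resisting moment M_r = W × 1.7 = 312.8 × 1.7 = 531.8.
FS_overturning = M_r/M_o = 531.8/137.9 = 3.856.

3.86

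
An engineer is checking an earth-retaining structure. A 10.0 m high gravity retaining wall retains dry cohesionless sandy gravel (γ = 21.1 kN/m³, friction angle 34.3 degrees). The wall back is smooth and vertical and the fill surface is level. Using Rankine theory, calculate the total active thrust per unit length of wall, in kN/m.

K_a = tan²(45° − φ/2) = 0.2792.
P_a = ½ K_a γ H² = 0.5 × 0.2792 × 21.1 × 10.0² = 294.5 kN/m.

295 kN/m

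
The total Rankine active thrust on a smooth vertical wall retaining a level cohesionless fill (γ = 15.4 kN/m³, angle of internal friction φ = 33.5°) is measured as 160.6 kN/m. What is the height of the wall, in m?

K_a = 0.2887. P_a = ½ K_a γ H² ⇒ H = √(2P_a/(K_a γ)).
H = √(2×160.6/(0.2887×15.4)) = 8.500 m.

8.50 m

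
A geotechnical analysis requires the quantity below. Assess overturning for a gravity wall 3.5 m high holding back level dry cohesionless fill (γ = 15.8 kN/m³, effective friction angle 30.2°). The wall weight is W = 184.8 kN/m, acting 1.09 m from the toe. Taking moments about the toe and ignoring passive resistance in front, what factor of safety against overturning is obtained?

5.40

K_a = tan²(45° − 30.2°/2) = 0.3307.
P_a = ½K_aγH² = 0.5×0.3307×15.8×3.5² = 32.00 kN/m, acting at H/3 = 1.167 m above the base.
Overturning moment M_o = P_a × H/3 = 32.00 × 1.167 = 37.33.
Resisting moment M_r = W × 1.09 = 184.8 × 1.09 = 201.4.
FS_overturning = M_r/M_o = 201.4/37.33 = 5.396.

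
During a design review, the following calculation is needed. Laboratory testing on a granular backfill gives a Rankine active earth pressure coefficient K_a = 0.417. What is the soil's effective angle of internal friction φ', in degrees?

24.3°

K_a = tan²(45° − φ/2) ⇒ 45° − φ/2 = arctan(√0.417) = 32.85°.
φ = 2(45° − 32.85°) = 24.29°.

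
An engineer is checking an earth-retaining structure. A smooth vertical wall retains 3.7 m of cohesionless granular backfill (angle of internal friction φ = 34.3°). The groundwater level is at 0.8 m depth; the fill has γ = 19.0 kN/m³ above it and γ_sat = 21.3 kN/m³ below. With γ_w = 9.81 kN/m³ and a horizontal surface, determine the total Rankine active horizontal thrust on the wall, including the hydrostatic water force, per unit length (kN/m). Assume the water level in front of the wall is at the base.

K_a = tan²(45° − φ/2) = 0.2792.
γ' = 21.3 − 9.81 = 11.49 kN/m³. Depth below WT = 2.9 m.
σ'_h at WT = K_a γ d_w = 4.243 kPa; at base = 4.243 + K_a γ' × 2.9 = 13.55 kPa.
P₁ (0–0.8 m) = ½×4.243×0.8 = 1.697. P₂ (0.8–3.7 m) = ½(4.243+13.55)×2.9 = 25.79.
P_w = ½ γ_w h₂² = 0.5×9.81×2.9² = 41.25. Total = 1.697+25.79+41.25 = 68.74 kN/m.

68.7 kN/m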